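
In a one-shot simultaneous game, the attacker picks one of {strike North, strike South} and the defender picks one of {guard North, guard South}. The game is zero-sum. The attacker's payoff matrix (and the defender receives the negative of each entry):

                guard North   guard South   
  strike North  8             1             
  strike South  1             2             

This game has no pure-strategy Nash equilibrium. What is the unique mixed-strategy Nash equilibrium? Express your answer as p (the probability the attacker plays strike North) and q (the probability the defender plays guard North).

Set the defender's expected payoff from guard North equal to that from guard South:
  the defender's expected payoff from guard North: p·(-8) + (1−p)·(-1) = -7p - 1
  the defender's expected payoff from guard South: p·(-1) + (1−p)·(-2) = p - 2
  -7p - 1 = p - 2  ⇒  -8p = -1  ⇒  p = 1/8.
Set the attacker's expected payoff from strike North equal to that from strike South:
  the attacker's payoff to strike North: q·8 + (1−q)·1 = 7q + 1
  the attacker's payoff to strike South: q·1 + (1−q)·2 = -q + 2
  7q + 1 = -q + 2  ⇒  8q = 1  ⇒  q = 1/8.

p = 1/8, q = 1/8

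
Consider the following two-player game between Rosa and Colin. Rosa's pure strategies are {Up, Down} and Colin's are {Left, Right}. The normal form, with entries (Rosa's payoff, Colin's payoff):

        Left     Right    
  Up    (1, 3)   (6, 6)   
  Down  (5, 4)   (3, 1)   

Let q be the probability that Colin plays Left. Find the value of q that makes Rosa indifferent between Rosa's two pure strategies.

In a mixed equilibrium Rosa is indifferent between Up and Down; this condition fixes q.
  Rosa's payoff to Up: q·1 + (1−q)·6 = -5q + 6
  Rosa's payoff to Down: q·5 + (1−q)·3 = 2q + 3
  -5q + 6 = 2q + 3  ⇒  -7q = -3  ⇒  q = 3/7.

q = 3/7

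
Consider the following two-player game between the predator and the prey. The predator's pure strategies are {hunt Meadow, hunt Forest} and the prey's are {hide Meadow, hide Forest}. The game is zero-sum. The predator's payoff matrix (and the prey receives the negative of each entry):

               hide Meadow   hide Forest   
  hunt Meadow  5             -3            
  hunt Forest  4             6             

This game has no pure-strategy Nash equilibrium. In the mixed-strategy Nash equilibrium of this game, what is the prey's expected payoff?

-21/5

Set the prey's expected payoff from hide Meadow equal to that from hide Forest:
  the prey's expected payoff from hide Meadow: p·(-5) + (1−p)·(-4) = -p - 4
  the prey's expected payoff from hide Forest: p·3 + (1−p)·(-6) = 9p - 6
  -p - 4 = 9p - 6  ⇒  -10p = -2  ⇒  p = 1/5.
At equilibrium the prey is indifferent across columns, so the prey's payoff equals the payoff from hide Meadow: (1/5)·(-5) + (4/5)·(-4) = -21/5.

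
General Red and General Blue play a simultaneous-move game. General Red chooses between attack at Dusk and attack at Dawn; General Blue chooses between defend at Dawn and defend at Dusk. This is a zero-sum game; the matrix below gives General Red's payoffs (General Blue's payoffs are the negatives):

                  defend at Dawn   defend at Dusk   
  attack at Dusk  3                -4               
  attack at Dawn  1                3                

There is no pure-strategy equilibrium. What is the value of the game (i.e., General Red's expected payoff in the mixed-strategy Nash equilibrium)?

Set General Red's expected payoff from attack at Dusk equal to that from attack at Dawn:
  General Red's payoff from attack at Dusk: q·3 + (1−q)·(-4) = 7q - 4
  General Red's payoff from attack at Dawn: q·1 + (1−q)·3 = -2q + 3
  7q - 4 = -2q + 3  ⇒  9q = 7  ⇒  q = 7/9.
The value is General Red's expected payoff against this mix (using attack at Dusk): (7/9)·3 + (2/9)·(-4) = 13/9.

v = 13/9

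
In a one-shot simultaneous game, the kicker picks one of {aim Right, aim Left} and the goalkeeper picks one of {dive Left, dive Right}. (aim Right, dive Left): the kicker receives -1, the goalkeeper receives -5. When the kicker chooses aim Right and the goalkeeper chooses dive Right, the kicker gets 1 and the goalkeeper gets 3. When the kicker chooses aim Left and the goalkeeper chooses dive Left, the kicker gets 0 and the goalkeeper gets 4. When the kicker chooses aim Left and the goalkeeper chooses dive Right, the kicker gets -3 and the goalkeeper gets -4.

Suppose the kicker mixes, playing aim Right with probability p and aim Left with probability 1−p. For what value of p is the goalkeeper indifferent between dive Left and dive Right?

In a mixed equilibrium the goalkeeper is indifferent between dive Left and dive Right; this condition fixes p.
  the goalkeeper's payoff from dive Left: p·(-5) + (1−p)·4 = -9p + 4
  the goalkeeper's payoff from dive Right: p·3 + (1−p)·(-4) = 7p - 4
  -9p + 4 = 7p - 4  ⇒  -16p = -8  ⇒  p = 1/2.

p = 1/2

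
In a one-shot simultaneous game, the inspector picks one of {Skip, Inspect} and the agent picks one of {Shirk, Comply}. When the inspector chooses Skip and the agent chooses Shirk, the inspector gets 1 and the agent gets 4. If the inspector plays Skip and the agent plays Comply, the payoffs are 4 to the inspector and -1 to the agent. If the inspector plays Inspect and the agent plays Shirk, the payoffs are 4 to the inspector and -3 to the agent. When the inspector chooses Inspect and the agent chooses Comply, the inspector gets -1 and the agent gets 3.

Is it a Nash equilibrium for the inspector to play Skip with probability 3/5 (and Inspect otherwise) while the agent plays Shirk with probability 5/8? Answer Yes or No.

Given the inspector's mix p = 3/5, the agent's payoff from Shirk is 6/5 but from Comply is 3/5. The agent strictly prefers Shirk, so the agent would not mix.
So the proposed profile is not a Nash equilibrium.

No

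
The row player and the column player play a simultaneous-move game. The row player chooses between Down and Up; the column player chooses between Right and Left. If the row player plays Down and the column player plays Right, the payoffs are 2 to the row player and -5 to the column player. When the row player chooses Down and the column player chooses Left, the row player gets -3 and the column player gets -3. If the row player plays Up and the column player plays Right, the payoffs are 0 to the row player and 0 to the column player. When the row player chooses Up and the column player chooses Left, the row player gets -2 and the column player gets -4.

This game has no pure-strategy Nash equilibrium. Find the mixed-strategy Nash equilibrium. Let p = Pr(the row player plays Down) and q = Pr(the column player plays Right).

For the column player to be willing to mix, the column player must be indifferent between Right and Left, which pins down the row player's mix.
  the column player's payoff from Right: p·(-5) + (1−p)·0 = -5p
  the column player's payoff from Left: p·(-3) + (1−p)·(-4) = p - 4
  -5p = p - 4  ⇒  -6p = -4  ⇒  p = 2/3.
Set the row player's expected payoff from Down equal to that from Up:
  the row player's payoff to Down: q·2 + (1−q)·(-3) = 5q - 3
  the row player's payoff to Up: q·0 + (1−q)·(-2) = 2q - 2
  5q - 3 = 2q - 2  ⇒  3q = 1  ⇒  q = 1/3.

p = 2/3, q = 1/3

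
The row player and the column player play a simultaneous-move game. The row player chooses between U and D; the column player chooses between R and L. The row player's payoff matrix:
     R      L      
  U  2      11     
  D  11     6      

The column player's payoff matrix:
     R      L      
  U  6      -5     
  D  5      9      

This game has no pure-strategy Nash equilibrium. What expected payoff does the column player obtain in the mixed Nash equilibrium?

79/15

The row player's mix must leave the column player indifferent between R and L.
  the column player's payoff to R: p·6 + (1−p)·5 = p + 5
  the column player's payoff to L: p·(-5) + (1−p)·9 = -14p + 9
  p + 5 = -14p + 9  ⇒  15p = 4  ⇒  p = 4/15.
At equilibrium the column player is indifferent across columns, so the column player's payoff equals the payoff from R: (4/15)·6 + (11/15)·5 = 79/15.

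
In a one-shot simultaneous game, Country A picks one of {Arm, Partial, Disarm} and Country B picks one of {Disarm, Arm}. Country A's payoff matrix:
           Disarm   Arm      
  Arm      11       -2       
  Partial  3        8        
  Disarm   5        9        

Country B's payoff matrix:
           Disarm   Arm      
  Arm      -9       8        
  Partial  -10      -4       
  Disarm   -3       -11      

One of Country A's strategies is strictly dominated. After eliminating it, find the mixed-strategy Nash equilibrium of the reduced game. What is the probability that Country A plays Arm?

Country A's strategy Partial is strictly dominated by Disarm: 5 > 3 and 9 > 8. Eliminate Partial.
Country B's indifference between Disarm and Arm determines Country A's mixing probability p:
  Country B's expected payoff from Disarm: p·(-9) + (1−p)·(-3) = -6p - 3
  Country B's expected payoff from Arm: p·8 + (1−p)·(-11) = 19p - 11
  -6p - 3 = 19p - 11  ⇒  -25p = -8  ⇒  p = 8/25.

p = 8/25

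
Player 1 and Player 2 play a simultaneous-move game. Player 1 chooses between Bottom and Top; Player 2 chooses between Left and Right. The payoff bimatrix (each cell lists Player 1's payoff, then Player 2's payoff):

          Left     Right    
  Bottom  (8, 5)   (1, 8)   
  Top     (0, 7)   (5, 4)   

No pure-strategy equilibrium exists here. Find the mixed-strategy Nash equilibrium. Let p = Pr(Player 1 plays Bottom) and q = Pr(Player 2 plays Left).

p = 1/2, q = 1/3

Player 1's mix must leave Player 2 indifferent between Left and Right.
  Player 2's payoff to Left: p·5 + (1−p)·7 = -2p + 7
  Player 2's payoff to Right: p·8 + (1−p)·4 = 4p + 4
  -2p + 7 = 4p + 4  ⇒  -6p = -3  ⇒  p = 1/2.
Player 1's indifference between Bottom and Top determines Player 2's mixing probability q:
  Player 1's payoff from Bottom: q·8 + (1−q)·1 = 7q + 1
  Player 1's payoff from Top: q·0 + (1−q)·5 = -5q + 5
  7q + 1 = -5q + 5  ⇒  12q = 4  ⇒  q = 1/3.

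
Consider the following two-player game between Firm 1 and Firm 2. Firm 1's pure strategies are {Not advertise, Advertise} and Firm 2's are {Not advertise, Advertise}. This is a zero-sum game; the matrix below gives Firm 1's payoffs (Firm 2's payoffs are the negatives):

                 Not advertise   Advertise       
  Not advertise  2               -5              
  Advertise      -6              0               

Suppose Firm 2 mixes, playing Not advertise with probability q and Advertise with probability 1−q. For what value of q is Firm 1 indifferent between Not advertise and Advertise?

q = 5/13

Set Firm 1's expected payoff from Not advertise equal to that from Advertise:
  Firm 1's payoff to Not advertise: q·2 + (1−q)·(-5) = 7q - 5
  Firm 1's payoff to Advertise: q·(-6) + (1−q)·0 = -6q
  7q - 5 = -6q  ⇒  13q = 5  ⇒  q = 5/13.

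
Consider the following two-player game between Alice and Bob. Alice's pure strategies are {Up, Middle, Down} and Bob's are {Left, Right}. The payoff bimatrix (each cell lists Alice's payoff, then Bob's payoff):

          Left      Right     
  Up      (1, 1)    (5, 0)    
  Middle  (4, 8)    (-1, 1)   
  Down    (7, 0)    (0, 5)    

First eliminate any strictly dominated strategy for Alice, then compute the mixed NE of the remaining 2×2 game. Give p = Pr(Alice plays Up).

p = 5/6

Alice's strategy Middle is strictly dominated by Down: 7 > 4 and 0 > -1. Eliminate Middle.
In a mixed equilibrium Bob is indifferent between Left and Right; this condition fixes p.
  Bob's payoff from Left: p·1 + (1−p)·0 = p
  Bob's payoff from Right: p·0 + (1−p)·5 = -5p + 5
  p = -5p + 5  ⇒  6p = 5  ⇒  p = 5/6.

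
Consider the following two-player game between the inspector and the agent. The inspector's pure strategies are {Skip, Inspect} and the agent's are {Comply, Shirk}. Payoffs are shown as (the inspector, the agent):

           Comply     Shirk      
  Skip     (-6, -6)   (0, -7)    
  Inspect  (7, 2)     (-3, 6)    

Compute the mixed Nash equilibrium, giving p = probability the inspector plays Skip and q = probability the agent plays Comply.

p = 4/5, q = 3/16

The inspector's mix must leave the agent indifferent between Comply and Shirk.
  the agent's expected payoff from Comply: p·(-6) + (1−p)·2 = -8p + 2
  the agent's expected payoff from Shirk: p·(-7) + (1−p)·6 = -13p + 6
  -8p + 2 = -13p + 6  ⇒  5p = 4  ⇒  p = 4/5.
The inspector's indifference between Skip and Inspect determines the agent's mixing probability q:
  the inspector's payoff from Skip: q·(-6) + (1−q)·0 = -6q
  the inspector's payoff from Inspect: q·7 + (1−q)·(-3) = 10q - 3
  -6q = 10q - 3  ⇒  -16q = -3  ⇒  q = 3/16.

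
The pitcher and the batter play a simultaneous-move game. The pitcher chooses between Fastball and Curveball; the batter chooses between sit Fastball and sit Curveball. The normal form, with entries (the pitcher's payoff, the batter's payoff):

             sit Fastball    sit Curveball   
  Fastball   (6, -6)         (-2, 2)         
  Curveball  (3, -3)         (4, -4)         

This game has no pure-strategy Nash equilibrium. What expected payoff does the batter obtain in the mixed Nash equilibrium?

-10/3

Set the batter's expected payoff from sit Fastball equal to that from sit Curveball:
  the batter's expected payoff from sit Fastball: p·(-6) + (1−p)·(-3) = -3p - 3
  the batter's expected payoff from sit Curveball: p·2 + (1−p)·(-4) = 6p - 4
  -3p - 3 = 6p - 4  ⇒  -9p = -1  ⇒  p = 1/9.
At equilibrium the batter is indifferent across columns, so the batter's payoff equals the payoff from sit Fastball: (1/9)·(-6) + (8/9)·(-3) = -10/3.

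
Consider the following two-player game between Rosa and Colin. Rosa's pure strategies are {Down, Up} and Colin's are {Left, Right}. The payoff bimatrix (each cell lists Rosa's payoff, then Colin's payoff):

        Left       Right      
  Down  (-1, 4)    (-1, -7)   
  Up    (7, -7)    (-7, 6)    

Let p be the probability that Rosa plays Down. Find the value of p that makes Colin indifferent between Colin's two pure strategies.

p = 13/24

In a mixed equilibrium Colin is indifferent between Left and Right; this condition fixes p.
  Colin's payoff to Left: p·4 + (1−p)·(-7) = 11p - 7
  Colin's payoff to Right: p·(-7) + (1−p)·6 = -13p + 6
  11p - 7 = -13p + 6  ⇒  24p = 13  ⇒  p = 13/24.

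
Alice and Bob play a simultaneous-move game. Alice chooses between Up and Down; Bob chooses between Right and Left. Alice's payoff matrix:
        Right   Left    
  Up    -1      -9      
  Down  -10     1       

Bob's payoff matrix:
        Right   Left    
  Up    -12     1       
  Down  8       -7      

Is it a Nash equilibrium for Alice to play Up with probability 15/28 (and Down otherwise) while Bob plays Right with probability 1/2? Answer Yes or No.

No

Given Bob's mix q = 1/2, Alice's payoff from Up is -5 but from Down is -9/2. Alice strictly prefers Down, so Alice would not mix.
So the proposed profile is not a Nash equilibrium.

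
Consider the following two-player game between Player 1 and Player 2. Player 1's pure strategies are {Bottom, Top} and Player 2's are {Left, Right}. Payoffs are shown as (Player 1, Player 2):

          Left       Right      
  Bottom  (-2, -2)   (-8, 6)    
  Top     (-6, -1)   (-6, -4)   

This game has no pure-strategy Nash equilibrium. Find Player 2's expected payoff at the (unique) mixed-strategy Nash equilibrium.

-14/11

Player 2's indifference between Left and Right determines Player 1's mixing probability p:
  Player 2's payoff to Left: p·(-2) + (1−p)·(-1) = -p - 1
  Player 2's payoff to Right: p·6 + (1−p)·(-4) = 10p - 4
  -p - 1 = 10p - 4  ⇒  -11p = -3  ⇒  p = 3/11.
At equilibrium Player 2 is indifferent across columns, so Player 2's payoff equals the payoff from Left: (3/11)·(-2) + (8/11)·(-1) = -14/11.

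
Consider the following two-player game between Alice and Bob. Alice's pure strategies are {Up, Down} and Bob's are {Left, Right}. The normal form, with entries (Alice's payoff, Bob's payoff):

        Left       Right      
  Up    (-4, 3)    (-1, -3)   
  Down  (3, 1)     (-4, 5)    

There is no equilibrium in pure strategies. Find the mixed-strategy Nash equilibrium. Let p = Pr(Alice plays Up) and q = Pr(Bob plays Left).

p = 2/5, q = 3/10

Alice's mix must leave Bob indifferent between Left and Right.
  Bob's payoff from Left: p·3 + (1−p)·1 = 2p + 1
  Bob's payoff from Right: p·(-3) + (1−p)·5 = -8p + 5
  2p + 1 = -8p + 5  ⇒  10p = 4  ⇒  p = 2/5.
Set Alice's expected payoff from Up equal to that from Down:
  Alice's payoff from Up: q·(-4) + (1−q)·(-1) = -3q - 1
  Alice's payoff from Down: q·3 + (1−q)·(-4) = 7q - 4
  -3q - 1 = 7q - 4  ⇒  -10q = -3  ⇒  q = 3/10.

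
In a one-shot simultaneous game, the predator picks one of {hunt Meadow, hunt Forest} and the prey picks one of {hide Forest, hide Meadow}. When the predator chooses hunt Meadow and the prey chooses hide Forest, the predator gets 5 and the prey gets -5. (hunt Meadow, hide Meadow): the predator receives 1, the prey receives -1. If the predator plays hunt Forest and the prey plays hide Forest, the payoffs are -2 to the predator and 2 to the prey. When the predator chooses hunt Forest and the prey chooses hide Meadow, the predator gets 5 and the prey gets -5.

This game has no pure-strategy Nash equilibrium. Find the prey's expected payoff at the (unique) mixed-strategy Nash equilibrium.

-27/11

For the prey to be willing to mix, the prey must be indifferent between hide Forest and hide Meadow, which pins down the predator's mix.
  the prey's expected payoff from hide Forest: p·(-5) + (1−p)·2 = -7p + 2
  the prey's expected payoff from hide Meadow: p·(-1) + (1−p)·(-5) = 4p - 5
  -7p + 2 = 4p - 5  ⇒  -11p = -7  ⇒  p = 7/11.
At equilibrium the prey is indifferent across columns, so the prey's payoff equals the payoff from hide Forest: (7/11)·(-5) + (4/11)·2 = -27/11.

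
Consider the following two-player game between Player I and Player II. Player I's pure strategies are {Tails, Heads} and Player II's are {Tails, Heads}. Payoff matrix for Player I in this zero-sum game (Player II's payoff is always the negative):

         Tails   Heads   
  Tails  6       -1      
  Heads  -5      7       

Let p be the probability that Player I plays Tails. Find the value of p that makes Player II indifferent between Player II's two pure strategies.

p = 12/19

Player II's indifference between Tails and Heads determines Player I's mixing probability p:
  Player II's payoff to Tails: p·(-6) + (1−p)·5 = -11p + 5
  Player II's payoff to Heads: p·1 + (1−p)·(-7) = 8p - 7
  -11p + 5 = 8p - 7  ⇒  -19p = -12  ⇒  p = 12/19.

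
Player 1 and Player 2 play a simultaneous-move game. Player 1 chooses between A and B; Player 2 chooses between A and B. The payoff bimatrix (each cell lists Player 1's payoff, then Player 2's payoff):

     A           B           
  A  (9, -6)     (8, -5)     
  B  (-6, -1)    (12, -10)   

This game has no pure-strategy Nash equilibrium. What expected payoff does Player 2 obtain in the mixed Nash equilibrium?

For Player 2 to be willing to mix, Player 2 must be indifferent between A and B, which pins down Player 1's mix.
  Player 2's expected payoff from A: p·(-6) + (1−p)·(-1) = -5p - 1
  Player 2's expected payoff from B: p·(-5) + (1−p)·(-10) = 5p - 10
  -5p - 1 = 5p - 10  ⇒  -10p = -9  ⇒  p = 9/10.
At equilibrium Player 2 is indifferent across columns, so Player 2's payoff equals the payoff from A: (9/10)·(-6) + (1/10)·(-1) = -11/2.

-11/2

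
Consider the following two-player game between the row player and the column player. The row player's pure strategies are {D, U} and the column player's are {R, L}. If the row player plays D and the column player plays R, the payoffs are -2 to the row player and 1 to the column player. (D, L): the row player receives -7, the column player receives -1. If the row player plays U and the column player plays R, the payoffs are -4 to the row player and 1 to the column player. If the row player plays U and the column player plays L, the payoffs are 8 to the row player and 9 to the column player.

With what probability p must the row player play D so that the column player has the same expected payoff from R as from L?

Set the column player's expected payoff from R equal to that from L:
  the column player's payoff to R: p·1 + (1−p)·1 = 1
  the column player's payoff to L: p·(-1) + (1−p)·9 = -10p + 9
  1 = -10p + 9  ⇒  10p = 8  ⇒  p = 4/5.

p = 4/5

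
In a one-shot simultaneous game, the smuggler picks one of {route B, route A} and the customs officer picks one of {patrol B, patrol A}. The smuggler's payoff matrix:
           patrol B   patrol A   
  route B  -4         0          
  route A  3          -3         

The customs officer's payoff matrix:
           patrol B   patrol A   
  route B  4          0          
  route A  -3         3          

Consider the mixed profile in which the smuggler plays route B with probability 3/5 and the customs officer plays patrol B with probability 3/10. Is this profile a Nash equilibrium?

Yes

Check the customs officer's indifference given the smuggler's mix p = 3/5:
  payoff from patrol B = 6/5; payoff from patrol A = 6/5 — equal.
Check the smuggler's indifference given the customs officer's mix q = 3/10:
  payoff from route B = -6/5; payoff from route A = -6/5 — equal.
Both players are indifferent, so neither can profitably deviate.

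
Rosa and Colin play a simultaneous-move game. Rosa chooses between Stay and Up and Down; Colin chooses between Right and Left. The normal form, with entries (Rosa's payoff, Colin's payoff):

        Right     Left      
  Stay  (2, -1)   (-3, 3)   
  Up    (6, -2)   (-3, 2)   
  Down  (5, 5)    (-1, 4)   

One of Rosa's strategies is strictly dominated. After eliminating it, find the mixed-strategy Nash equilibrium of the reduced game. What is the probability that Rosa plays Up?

Rosa's strategy Stay is strictly dominated by Down: 5 > 2 and -1 > -3. Eliminate Stay.
Colin's indifference between Right and Left determines Rosa's mixing probability p:
  Colin's payoff to Right: p·(-2) + (1−p)·5 = -7p + 5
  Colin's payoff to Left: p·2 + (1−p)·4 = -2p + 4
  -7p + 5 = -2p + 4  ⇒  -5p = -1  ⇒  p = 1/5.

p = 1/5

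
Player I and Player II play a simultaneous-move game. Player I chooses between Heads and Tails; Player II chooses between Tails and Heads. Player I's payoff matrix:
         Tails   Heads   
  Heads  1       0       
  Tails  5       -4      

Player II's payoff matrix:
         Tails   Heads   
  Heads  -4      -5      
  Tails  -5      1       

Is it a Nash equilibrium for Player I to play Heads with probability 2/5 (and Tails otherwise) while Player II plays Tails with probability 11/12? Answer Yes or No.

Given Player I's mix p = 2/5, Player II's payoff from Tails is -23/5 but from Heads is -7/5. Player II strictly prefers Heads, so Player II would not mix.
So the proposed profile is not a Nash equilibrium.

No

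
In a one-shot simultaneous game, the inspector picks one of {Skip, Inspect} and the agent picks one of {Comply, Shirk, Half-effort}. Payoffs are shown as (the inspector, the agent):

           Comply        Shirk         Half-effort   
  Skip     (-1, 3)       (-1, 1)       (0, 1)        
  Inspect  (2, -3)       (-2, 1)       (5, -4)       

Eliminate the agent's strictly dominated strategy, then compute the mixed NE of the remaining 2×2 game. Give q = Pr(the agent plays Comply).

q = 1/4

The agent's strategy Half-effort is strictly dominated by Comply: 3 > 1 and -3 > -4. Eliminate Half-effort.
The agent's mix must leave the inspector indifferent between Skip and Inspect.
  the inspector's payoff from Skip: q·(-1) + (1−q)·(-1) = -1
  the inspector's payoff from Inspect: q·2 + (1−q)·(-2) = 4q - 2
  -1 = 4q - 2  ⇒  -4q = -1  ⇒  q = 1/4.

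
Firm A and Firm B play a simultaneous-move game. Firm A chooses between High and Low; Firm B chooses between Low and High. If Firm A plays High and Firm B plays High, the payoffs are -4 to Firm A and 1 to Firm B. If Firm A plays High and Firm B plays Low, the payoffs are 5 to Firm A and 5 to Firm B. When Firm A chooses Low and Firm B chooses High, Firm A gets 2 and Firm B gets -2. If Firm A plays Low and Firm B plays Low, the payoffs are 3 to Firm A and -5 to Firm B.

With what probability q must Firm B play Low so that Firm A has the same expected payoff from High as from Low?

q = 3/4

For Firm A to be willing to mix, Firm A must be indifferent between High and Low, which pins down Firm B's mix.
  Firm A's payoff to High: q·5 + (1−q)·(-4) = 9q - 4
  Firm A's payoff to Low: q·3 + (1−q)·2 = q + 2
  9q - 4 = q + 2  ⇒  8q = 6  ⇒  q = 3/4.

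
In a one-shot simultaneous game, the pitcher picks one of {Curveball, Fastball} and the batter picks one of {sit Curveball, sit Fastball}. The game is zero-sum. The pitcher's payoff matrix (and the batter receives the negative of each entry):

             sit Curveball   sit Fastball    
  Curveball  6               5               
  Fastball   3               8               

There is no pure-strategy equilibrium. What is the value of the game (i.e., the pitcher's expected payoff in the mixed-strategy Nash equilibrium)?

v = 11/2

The pitcher's indifference between Curveball and Fastball determines the batter's mixing probability q:
  the pitcher's payoff from Curveball: q·6 + (1−q)·5 = q + 5
  the pitcher's payoff from Fastball: q·3 + (1−q)·8 = -5q + 8
  q + 5 = -5q + 8  ⇒  6q = 3  ⇒  q = 1/2.
The value is the pitcher's expected payoff against this mix (using Curveball): (1/2)·6 + (1/2)·5 = 11/2.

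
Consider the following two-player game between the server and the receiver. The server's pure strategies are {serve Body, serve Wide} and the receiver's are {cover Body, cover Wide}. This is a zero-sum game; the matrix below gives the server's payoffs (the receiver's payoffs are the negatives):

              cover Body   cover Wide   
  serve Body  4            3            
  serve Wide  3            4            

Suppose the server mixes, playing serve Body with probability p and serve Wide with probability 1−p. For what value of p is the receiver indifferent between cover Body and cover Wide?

p = 1/2

For the receiver to be willing to mix, the receiver must be indifferent between cover Body and cover Wide, which pins down the server's mix.
  the receiver's payoff to cover Body: p·(-4) + (1−p)·(-3) = -p - 3
  the receiver's payoff to cover Wide: p·(-3) + (1−p)·(-4) = p - 4
  -p - 3 = p - 4  ⇒  -2p = -1  ⇒  p = 1/2.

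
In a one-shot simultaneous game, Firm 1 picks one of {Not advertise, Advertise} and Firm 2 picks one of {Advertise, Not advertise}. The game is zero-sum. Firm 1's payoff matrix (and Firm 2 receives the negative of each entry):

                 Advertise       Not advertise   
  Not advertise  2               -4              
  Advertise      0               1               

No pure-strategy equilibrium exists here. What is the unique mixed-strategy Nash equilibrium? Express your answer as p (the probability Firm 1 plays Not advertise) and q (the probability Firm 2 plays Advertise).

Firm 2's indifference between Advertise and Not advertise determines Firm 1's mixing probability p:
  Firm 2's payoff to Advertise: p·(-2) + (1−p)·0 = -2p
  Firm 2's payoff to Not advertise: p·4 + (1−p)·(-1) = 5p - 1
  -2p = 5p - 1  ⇒  -7p = -1  ⇒  p = 1/7.
Set Firm 1's expected payoff from Not advertise equal to that from Advertise:
  Firm 1's payoff to Not advertise: q·2 + (1−q)·(-4) = 6q - 4
  Firm 1's payoff to Advertise: q·0 + (1−q)·1 = -q + 1
  6q - 4 = -q + 1  ⇒  7q = 5  ⇒  q = 5/7.

p = 1/7, q = 5/7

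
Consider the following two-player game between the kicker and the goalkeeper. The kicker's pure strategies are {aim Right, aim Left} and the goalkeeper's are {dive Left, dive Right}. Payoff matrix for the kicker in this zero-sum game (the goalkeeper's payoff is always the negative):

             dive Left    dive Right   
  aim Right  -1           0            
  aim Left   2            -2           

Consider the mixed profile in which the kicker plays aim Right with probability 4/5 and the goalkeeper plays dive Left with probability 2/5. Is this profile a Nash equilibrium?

Check the goalkeeper's indifference given the kicker's mix p = 4/5:
  payoff from dive Left = 2/5; payoff from dive Right = 2/5 — equal.
Check the kicker's indifference given the goalkeeper's mix q = 2/5:
  payoff from aim Right = -2/5; payoff from aim Left = -2/5 — equal.
Both players are indifferent, so neither can profitably deviate.

Yes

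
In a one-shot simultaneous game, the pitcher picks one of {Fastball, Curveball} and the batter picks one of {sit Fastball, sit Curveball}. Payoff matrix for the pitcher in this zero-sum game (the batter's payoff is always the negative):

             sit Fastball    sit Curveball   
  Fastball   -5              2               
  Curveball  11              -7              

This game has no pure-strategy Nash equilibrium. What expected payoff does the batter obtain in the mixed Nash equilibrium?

13/25

The pitcher's mix must leave the batter indifferent between sit Fastball and sit Curveball.
  the batter's payoff from sit Fastball: p·5 + (1−p)·(-11) = 16p - 11
  the batter's payoff from sit Curveball: p·(-2) + (1−p)·7 = -9p + 7
  16p - 11 = -9p + 7  ⇒  25p = 18  ⇒  p = 18/25.
At equilibrium the batter is indifferent across columns, so the batter's payoff equals the payoff from sit Fastball: (18/25)·5 + (7/25)·(-11) = 13/25.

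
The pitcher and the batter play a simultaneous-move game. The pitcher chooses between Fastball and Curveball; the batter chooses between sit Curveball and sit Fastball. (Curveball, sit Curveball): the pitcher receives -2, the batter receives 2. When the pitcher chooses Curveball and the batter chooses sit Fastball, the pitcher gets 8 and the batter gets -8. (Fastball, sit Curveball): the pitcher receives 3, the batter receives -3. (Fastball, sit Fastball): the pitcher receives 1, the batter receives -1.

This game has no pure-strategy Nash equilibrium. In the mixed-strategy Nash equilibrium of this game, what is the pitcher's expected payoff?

In a mixed equilibrium the pitcher is indifferent between Fastball and Curveball; this condition fixes q.
  the pitcher's expected payoff from Fastball: q·3 + (1−q)·1 = 2q + 1
  the pitcher's expected payoff from Curveball: q·(-2) + (1−q)·8 = -10q + 8
  2q + 1 = -10q + 8  ⇒  12q = 7  ⇒  q = 7/12.
At equilibrium the pitcher is indifferent across rows, so the pitcher's payoff equals the payoff from Fastball: (7/12)·3 + (5/12)·1 = 13/6.

13/6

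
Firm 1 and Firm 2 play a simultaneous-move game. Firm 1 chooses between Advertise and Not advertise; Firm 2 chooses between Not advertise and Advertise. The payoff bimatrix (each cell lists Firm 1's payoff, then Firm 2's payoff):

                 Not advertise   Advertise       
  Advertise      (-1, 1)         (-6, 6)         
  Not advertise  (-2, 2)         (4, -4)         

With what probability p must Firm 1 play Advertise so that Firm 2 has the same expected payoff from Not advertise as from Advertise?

p = 6/11

Firm 2's indifference between Not advertise and Advertise determines Firm 1's mixing probability p:
  Firm 2's payoff from Not advertise: p·1 + (1−p)·2 = -p + 2
  Firm 2's payoff from Advertise: p·6 + (1−p)·(-4) = 10p - 4
  -p + 2 = 10p - 4  ⇒  -11p = -6  ⇒  p = 6/11.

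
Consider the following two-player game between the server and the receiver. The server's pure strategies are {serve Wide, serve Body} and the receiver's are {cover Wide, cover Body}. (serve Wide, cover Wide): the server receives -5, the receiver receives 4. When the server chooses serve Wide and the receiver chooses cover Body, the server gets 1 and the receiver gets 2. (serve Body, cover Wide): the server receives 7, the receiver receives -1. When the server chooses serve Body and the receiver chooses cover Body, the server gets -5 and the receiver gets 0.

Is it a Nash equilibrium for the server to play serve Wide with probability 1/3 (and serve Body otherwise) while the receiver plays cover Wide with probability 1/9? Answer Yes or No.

Given the receiver's mix q = 1/9, the server's payoff from serve Wide is 1/3 but from serve Body is -11/3. The server strictly prefers serve Wide, so the server would not mix.
So the proposed profile is not a Nash equilibrium.

No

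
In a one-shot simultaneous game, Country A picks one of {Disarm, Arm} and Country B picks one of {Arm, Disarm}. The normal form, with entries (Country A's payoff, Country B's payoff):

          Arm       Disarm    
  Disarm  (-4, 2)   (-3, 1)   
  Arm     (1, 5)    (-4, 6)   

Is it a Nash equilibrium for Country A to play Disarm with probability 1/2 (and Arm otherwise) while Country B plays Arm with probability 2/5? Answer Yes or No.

No

Given Country B's mix q = 2/5, Country A's payoff from Disarm is -17/5 but from Arm is -2. Country A strictly prefers Arm, so Country A would not mix.
So the proposed profile is not a Nash equilibrium.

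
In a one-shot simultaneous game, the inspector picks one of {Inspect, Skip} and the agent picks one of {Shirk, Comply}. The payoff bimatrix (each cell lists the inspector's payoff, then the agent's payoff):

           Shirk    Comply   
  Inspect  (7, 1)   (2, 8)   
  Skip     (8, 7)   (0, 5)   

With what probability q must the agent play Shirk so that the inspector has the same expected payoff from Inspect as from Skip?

q = 2/3

For the inspector to be willing to mix, the inspector must be indifferent between Inspect and Skip, which pins down the agent's mix.
  the inspector's expected payoff from Inspect: q·7 + (1−q)·2 = 5q + 2
  the inspector's expected payoff from Skip: q·8 + (1−q)·0 = 8q
  5q + 2 = 8q  ⇒  -3q = -2  ⇒  q = 2/3.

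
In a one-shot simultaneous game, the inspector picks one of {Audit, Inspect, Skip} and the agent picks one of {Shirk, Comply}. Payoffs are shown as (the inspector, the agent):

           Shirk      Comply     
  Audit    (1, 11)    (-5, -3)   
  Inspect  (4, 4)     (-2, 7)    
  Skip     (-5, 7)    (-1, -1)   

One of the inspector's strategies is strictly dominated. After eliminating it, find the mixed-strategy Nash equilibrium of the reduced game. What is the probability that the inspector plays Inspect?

p = 8/11

The inspector's strategy Audit is strictly dominated by Inspect: 4 > 1 and -2 > -5. Eliminate Audit.
Set the agent's expected payoff from Shirk equal to that from Comply:
  the agent's expected payoff from Shirk: p·4 + (1−p)·7 = -3p + 7
  the agent's expected payoff from Comply: p·7 + (1−p)·(-1) = 8p - 1
  -3p + 7 = 8p - 1  ⇒  -11p = -8  ⇒  p = 8/11.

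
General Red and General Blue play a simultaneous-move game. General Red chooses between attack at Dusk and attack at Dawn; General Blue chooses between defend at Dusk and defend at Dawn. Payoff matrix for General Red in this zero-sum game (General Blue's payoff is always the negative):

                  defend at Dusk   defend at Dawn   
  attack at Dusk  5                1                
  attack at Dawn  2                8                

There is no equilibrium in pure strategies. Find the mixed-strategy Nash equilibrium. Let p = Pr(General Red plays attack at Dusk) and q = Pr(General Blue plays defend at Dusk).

p = 3/5, q = 7/10

Set General Blue's expected payoff from defend at Dusk equal to that from defend at Dawn:
  General Blue's payoff from defend at Dusk: p·(-5) + (1−p)·(-2) = -3p - 2
  General Blue's payoff from defend at Dawn: p·(-1) + (1−p)·(-8) = 7p - 8
  -3p - 2 = 7p - 8  ⇒  -10p = -6  ⇒  p = 3/5.
For General Red to be willing to mix, General Red must be indifferent between attack at Dusk and attack at Dawn, which pins down General Blue's mix.
  General Red's expected payoff from attack at Dusk: q·5 + (1−q)·1 = 4q + 1
  General Red's expected payoff from attack at Dawn: q·2 + (1−q)·8 = -6q + 8
  4q + 1 = -6q + 8  ⇒  10q = 7  ⇒  q = 7/10.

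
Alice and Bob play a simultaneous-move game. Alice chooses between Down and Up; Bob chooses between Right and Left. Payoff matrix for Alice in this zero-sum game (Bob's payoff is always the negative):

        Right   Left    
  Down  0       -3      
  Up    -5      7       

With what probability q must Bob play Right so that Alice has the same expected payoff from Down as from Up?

Bob's mix must leave Alice indifferent between Down and Up.
  Alice's payoff to Down: q·0 + (1−q)·(-3) = 3q - 3
  Alice's payoff to Up: q·(-5) + (1−q)·7 = -12q + 7
  3q - 3 = -12q + 7  ⇒  15q = 10  ⇒  q = 2/3.

q = 2/3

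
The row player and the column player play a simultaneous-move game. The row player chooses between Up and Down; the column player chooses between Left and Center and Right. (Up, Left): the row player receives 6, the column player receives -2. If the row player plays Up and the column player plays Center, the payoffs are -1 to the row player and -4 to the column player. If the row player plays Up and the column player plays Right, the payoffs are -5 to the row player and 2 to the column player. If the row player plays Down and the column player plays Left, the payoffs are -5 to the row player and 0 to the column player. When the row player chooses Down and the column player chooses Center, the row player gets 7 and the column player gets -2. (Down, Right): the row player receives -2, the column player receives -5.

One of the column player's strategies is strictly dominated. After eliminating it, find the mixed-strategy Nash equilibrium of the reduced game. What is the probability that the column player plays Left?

q = 3/14

The column player's strategy Center is strictly dominated by Left: -2 > -4 and 0 > -2. Eliminate Center.
The row player's indifference between Up and Down determines the column player's mixing probability q:
  the row player's expected payoff from Up: q·6 + (1−q)·(-5) = 11q - 5
  the row player's expected payoff from Down: q·(-5) + (1−q)·(-2) = -3q - 2
  11q - 5 = -3q - 2  ⇒  14q = 3  ⇒  q = 3/14.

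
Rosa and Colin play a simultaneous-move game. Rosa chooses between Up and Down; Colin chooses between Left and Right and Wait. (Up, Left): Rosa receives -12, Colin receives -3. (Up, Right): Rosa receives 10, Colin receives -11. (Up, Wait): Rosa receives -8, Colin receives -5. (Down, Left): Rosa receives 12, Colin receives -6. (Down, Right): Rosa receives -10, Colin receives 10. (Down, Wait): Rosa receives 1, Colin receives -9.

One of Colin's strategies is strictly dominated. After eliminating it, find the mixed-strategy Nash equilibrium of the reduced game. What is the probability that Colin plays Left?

Colin's strategy Wait is strictly dominated by Left: -3 > -5 and -6 > -9. Eliminate Wait.
Rosa's indifference between Up and Down determines Colin's mixing probability q:
  Rosa's expected payoff from Up: q·(-12) + (1−q)·10 = -22q + 10
  Rosa's expected payoff from Down: q·12 + (1−q)·(-10) = 22q - 10
  -22q + 10 = 22q - 10  ⇒  -44q = -20  ⇒  q = 5/11.

q = 5/11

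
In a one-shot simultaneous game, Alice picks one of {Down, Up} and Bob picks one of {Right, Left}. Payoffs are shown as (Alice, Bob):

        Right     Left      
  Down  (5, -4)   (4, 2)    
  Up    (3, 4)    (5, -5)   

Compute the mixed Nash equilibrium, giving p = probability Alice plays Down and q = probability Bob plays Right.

In a mixed equilibrium Bob is indifferent between Right and Left; this condition fixes p.
  Bob's expected payoff from Right: p·(-4) + (1−p)·4 = -8p + 4
  Bob's expected payoff from Left: p·2 + (1−p)·(-5) = 7p - 5
  -8p + 4 = 7p - 5  ⇒  -15p = -9  ⇒  p = 3/5.
Bob's mix must leave Alice indifferent between Down and Up.
  Alice's payoff to Down: q·5 + (1−q)·4 = q + 4
  Alice's payoff to Up: q·3 + (1−q)·5 = -2q + 5
  q + 4 = -2q + 5  ⇒  3q = 1  ⇒  q = 1/3.

p = 3/5, q = 1/3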